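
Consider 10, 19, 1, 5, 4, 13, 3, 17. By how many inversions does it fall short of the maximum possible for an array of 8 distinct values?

14 inversions short

Maximum inversions for 8 distinct elements is C(8, 2) = 8·7/2 = 28.
Current inversions — for each element, count later smaller elements:
10: 4
19: 6
1: 0
5: 2
4: 1
13: 1
3: 0
17: 0
Current total: 4 + 6 + 0 + 2 + 1 + 1 + 0 + 0 = 14
Shortfall: 28 − 14 = 14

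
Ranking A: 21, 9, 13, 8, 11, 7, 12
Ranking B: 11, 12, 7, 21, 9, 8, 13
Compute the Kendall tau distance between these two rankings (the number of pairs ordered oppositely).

14

Assign each item its position (1..7) in the first ordering, then rewrite the second ordering as that position sequence:
positions: 21→1, 9→2, 13→3, 8→4, 11→5, 7→6, 12→7
second ordering as positions: [5, 7, 6, 1, 2, 4, 3]
Discordant pairs = inversions in this position sequence.
5: 1, 2, 4, 3 → 4
7: 6, 1, 2, 4, 3 → 5
6: 1, 2, 4, 3 → 4
1: 0
2: 0
4: 3 → 1
3: 0
Total: 4 + 5 + 4 + 0 + 0 + 1 + 0 = 14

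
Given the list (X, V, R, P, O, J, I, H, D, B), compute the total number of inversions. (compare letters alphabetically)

Count, for each position, how many later elements it exceeds:
X: 9
V: 8
R: 7
P: 6
O: 5
J: 4
I: 3
H: 2
D: 1
B: 0
Sum: 9 + 8 + 7 + 6 + 5 + 4 + 3 + 2 + 1 + 0 = 45

45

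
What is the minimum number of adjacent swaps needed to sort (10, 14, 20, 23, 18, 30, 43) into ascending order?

Each adjacent swap fixes exactly one inversion, so the minimum swap count equals the number of inversions.
Count inversions — for each element, later elements that are smaller:
10: none → 0
14: none → 0
20: 18 → 1
23: 18 → 1
18: none → 0
30: none → 0
43: none → 0
Total inversions: 0 + 0 + 1 + 1 + 0 + 0 + 0 = 2

Adjacent swaps: 2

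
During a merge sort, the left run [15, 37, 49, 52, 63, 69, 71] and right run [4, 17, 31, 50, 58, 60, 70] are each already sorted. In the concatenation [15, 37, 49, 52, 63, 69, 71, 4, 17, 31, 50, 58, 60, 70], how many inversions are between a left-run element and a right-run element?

Take each right-half value and tally the left-half values above it:
r = 4: 15, 37, 49, 52, 63, 69, 71 → 7
r = 17: 37, 49, 52, 63, 69, 71 → 6
r = 31: 37, 49, 52, 63, 69, 71 → 6
r = 50: 52, 63, 69, 71 → 4
r = 58: 63, 69, 71 → 3
r = 60: 63, 69, 71 → 3
r = 70: 71 → 1
Cross-inversions: 7 + 6 + 6 + 4 + 3 + 3 + 1 = 30

30 split inversions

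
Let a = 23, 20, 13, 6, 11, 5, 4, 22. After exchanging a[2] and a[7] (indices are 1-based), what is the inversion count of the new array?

Inversions: 12

Positions 2 and 7 hold 20 and 4; after swapping, the array is [23, 4, 13, 6, 11, 5, 20, 22].
For each element, count later entries that are smaller:
23 → 4, 13, 6, 11, 5, 20, 22 → 7
4 → none → 0
13 → 6, 11, 5 → 3
6 → 5 → 1
11 → 5 → 1
5 → none → 0
20 → none → 0
22 → none → 0
Sum: 7 + 0 + 3 + 1 + 1 + 0 + 0 + 0 = 12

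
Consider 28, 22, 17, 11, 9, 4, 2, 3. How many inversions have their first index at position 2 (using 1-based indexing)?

The element at index 2 is 22.
Elements after it: 17, 11, 9, 4, 2, 3
Those smaller than 22: 17, 11, 9, 4, 2, 3

6 such elements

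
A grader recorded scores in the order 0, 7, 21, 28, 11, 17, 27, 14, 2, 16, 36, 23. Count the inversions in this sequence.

For each element, count later entries that are smaller:
0: 0
7: 1
21: 5
28: 7
11: 1
17: 3
27: 4
14: 1
2: 0
16: 0
36: 1
23: 0
Sum: 0 + 1 + 5 + 7 + 1 + 3 + 4 + 1 + 0 + 0 + 1 + 0 = 23

23 inversions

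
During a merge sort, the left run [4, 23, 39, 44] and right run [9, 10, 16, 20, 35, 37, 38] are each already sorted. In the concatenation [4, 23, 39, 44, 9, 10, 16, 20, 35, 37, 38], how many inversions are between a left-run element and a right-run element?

Count, for every r in R, how many entries of L exceed r:
r = 9: 23, 39, 44 → 3
r = 10: 23, 39, 44 → 3
r = 16: 23, 39, 44 → 3
r = 20: 23, 39, 44 → 3
r = 35: 39, 44 → 2
r = 37: 39, 44 → 2
r = 38: 39, 44 → 2
Cross-inversions: 3 + 3 + 3 + 3 + 2 + 2 + 2 = 18

Cross-inversions: 18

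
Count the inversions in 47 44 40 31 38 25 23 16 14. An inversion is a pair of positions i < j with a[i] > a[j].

There are 35 inversions.

For each element, count later entries that are smaller:
47: 8
44: 7
40: 6
31: 4
38: 4
25: 3
23: 2
16: 1
14: 0
Sum: 8 + 7 + 6 + 4 + 4 + 3 + 2 + 1 + 0 = 35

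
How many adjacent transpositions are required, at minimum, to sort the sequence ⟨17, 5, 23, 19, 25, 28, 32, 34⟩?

The minimum number of adjacent swaps to sort an array equals its inversion count, since every such swap removes exactly one inversion.
Count inversions — for each element, later elements that are smaller:
17: 5 → 1
5: none → 0
23: 19 → 1
19: none → 0
25: none → 0
28: none → 0
32: none → 0
34: none → 0
Total inversions: 1 + 0 + 1 + 0 + 0 + 0 + 0 + 0 = 2

2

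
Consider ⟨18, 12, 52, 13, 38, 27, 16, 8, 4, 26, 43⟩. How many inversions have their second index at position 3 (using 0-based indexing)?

The element at index 3 is 13.
Elements before it: 18, 12, 52
Those larger than 13: 18, 52

2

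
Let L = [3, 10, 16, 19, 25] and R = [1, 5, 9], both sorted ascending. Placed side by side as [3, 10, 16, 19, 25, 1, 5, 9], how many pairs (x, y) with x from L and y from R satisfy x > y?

Take each right-half value and tally the left-half values above it:
r = 1: 3, 10, 16, 19, 25 → 5
r = 5: 10, 16, 19, 25 → 4
r = 9: 10, 16, 19, 25 → 4
Cross-inversions: 5 + 4 + 4 = 13

Split inversions: 13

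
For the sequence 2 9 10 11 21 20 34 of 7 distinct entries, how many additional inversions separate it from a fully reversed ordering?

Maximum inversions for 7 distinct elements is C(7, 2) = 7·6/2 = 21.
Current inversions — for each element, count later smaller elements:
2: 0
9: 0
10: 0
11: 0
21: 1
20: 0
34: 0
Current total: 0 + 0 + 0 + 0 + 1 + 0 + 0 = 1
Shortfall: 21 − 1 = 20

20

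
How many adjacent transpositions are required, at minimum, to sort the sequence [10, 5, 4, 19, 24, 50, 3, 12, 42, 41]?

15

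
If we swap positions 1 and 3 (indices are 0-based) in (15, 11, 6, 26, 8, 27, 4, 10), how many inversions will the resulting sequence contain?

17 inversions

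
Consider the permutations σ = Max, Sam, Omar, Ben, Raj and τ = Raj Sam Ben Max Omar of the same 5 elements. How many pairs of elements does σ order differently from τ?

Discordant pairs: 7

Assign each item its position (1..5) in the first ordering, then rewrite the second ordering as that position sequence:
positions: Max→1, Sam→2, Omar→3, Ben→4, Raj→5
second ordering as positions: [5, 2, 4, 1, 3]
Discordant pairs = inversions in this position sequence.
5: 2, 4, 1, 3 → 4
2: 1 → 1
4: 1, 3 → 2
1: 0
3: 0
Total: 4 + 1 + 2 + 0 + 0 = 7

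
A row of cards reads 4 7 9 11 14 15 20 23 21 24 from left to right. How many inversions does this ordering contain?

1 out-of-order pair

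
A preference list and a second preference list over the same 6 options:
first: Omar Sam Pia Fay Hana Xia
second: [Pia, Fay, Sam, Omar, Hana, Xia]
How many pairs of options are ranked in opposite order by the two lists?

5 pairs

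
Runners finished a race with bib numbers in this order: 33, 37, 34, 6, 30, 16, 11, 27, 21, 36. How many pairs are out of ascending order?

26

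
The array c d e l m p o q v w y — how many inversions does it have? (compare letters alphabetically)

1 out-of-order pair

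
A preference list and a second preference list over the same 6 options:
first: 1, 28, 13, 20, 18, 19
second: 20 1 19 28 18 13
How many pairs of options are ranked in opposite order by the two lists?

Assign each item its position (1..6) in the first ordering, then rewrite the second ordering as that position sequence:
positions: 1→1, 28→2, 13→3, 20→4, 18→5, 19→6
second ordering as positions: [4, 1, 6, 2, 5, 3]
Discordant pairs = inversions in this position sequence.
4: 1, 2, 3 → 3
1: 0
6: 2, 5, 3 → 3
2: 0
5: 3 → 1
3: 0
Total: 3 + 0 + 3 + 0 + 1 + 0 = 7

7 pairs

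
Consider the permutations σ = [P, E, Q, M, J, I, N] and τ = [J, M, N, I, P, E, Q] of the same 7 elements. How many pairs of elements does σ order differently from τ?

14

Assign each item its position (1..7) in the first ordering, then rewrite the second ordering as that position sequence:
positions: P→1, E→2, Q→3, M→4, J→5, I→6, N→7
second ordering as positions: [5, 4, 7, 6, 1, 2, 3]
Discordant pairs = inversions in this position sequence.
5: 4, 1, 2, 3 → 4
4: 1, 2, 3 → 3
7: 6, 1, 2, 3 → 4
6: 1, 2, 3 → 3
1: 0
2: 0
3: 0
Total: 4 + 3 + 4 + 3 + 0 + 0 + 0 = 14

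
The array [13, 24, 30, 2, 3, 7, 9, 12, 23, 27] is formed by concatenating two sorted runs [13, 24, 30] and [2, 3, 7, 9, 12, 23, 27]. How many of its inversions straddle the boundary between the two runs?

Count, for every r in R, how many entries of L exceed r:
r = 2: 13, 24, 30 → 3
r = 3: 13, 24, 30 → 3
r = 7: 13, 24, 30 → 3
r = 9: 13, 24, 30 → 3
r = 12: 13, 24, 30 → 3
r = 23: 24, 30 → 2
r = 27: 30 → 1
Cross-inversions: 3 + 3 + 3 + 3 + 3 + 2 + 1 = 18

There are 18 split inversions.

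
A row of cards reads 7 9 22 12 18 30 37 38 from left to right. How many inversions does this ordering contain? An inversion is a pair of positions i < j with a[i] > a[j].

Element-by-element contributions:
7: 0
9: 0
22: 2
12: 0
18: 0
30: 0
37: 0
38: 0
Sum: 0 + 0 + 2 + 0 + 0 + 0 + 0 + 0 = 2

2 out-of-order pairs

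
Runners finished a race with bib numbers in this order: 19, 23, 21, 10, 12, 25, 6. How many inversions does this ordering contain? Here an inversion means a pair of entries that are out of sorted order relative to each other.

Count, for each position, how many later elements it exceeds:
19 → 10, 12, 6 → 3
23 → 21, 10, 12, 6 → 4
21 → 10, 12, 6 → 3
10 → 6 → 1
12 → 6 → 1
25 → 6 → 1
6 → none → 0
Sum: 3 + 4 + 3 + 1 + 1 + 1 + 0 = 13

There are 13 inversions.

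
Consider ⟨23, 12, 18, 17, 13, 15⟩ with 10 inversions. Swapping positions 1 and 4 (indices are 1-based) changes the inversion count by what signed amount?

Positions 1 and 4 hold 23 and 17; after swapping, the array is [17, 12, 18, 23, 13, 15].
Sweep left to right; for each value list the smaller values that follow it:
17 → 12, 13, 15 → 3
12 → none → 0
18 → 13, 15 → 2
23 → 13, 15 → 2
13 → none → 0
15 → none → 0
Sum: 3 + 0 + 2 + 2 + 0 + 0 = 7
Change: 7 − 10 = -3

-3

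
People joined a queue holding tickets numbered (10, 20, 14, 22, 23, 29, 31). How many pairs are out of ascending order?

Inversion pairs (indices are 1-based):
(2,3): 20 > 14
That's 1 pair.

Inversions: 1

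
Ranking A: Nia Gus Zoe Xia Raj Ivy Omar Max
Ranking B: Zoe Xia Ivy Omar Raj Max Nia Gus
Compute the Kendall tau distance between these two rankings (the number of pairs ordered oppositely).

14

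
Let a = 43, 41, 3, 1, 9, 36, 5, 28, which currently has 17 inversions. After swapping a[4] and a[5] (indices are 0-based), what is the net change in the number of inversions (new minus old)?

+1

Positions 4 and 5 hold 9 and 36; after swapping, the array is [43, 41, 3, 1, 36, 9, 5, 28].
Count, for each position, how many later elements it exceeds:
43 → 41, 3, 1, 36, 9, 5, 28 → 7
41 → 3, 1, 36, 9, 5, 28 → 6
3 → 1 → 1
1 → none → 0
36 → 9, 5, 28 → 3
9 → 5 → 1
5 → none → 0
28 → none → 0
Sum: 7 + 6 + 1 + 0 + 3 + 1 + 0 + 0 = 18
Change: 18 − 17 = +1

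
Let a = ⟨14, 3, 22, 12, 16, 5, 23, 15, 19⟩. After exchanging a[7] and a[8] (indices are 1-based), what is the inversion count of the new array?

12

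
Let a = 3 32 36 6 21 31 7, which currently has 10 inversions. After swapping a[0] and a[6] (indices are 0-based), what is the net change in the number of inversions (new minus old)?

+3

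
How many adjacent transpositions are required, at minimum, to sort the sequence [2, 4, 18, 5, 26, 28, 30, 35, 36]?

1

Each adjacent swap fixes exactly one inversion, so the minimum swap count equals the number of inversions.
Count inversions — for each element, later elements that are smaller:
2: none → 0
4: none → 0
18: 5 → 1
5: none → 0
26: none → 0
28: none → 0
30: none → 0
35: none → 0
36: none → 0
Total inversions: 0 + 0 + 1 + 0 + 0 + 0 + 0 + 0 + 0 = 1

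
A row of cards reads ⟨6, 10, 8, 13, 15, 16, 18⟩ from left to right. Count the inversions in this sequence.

Listing every pair i<j with a[i]>a[j] (using 0-based positions):
(1,2): 10 > 8
That's 1 pair.

1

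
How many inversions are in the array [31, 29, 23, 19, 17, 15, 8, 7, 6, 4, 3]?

Inversions: 55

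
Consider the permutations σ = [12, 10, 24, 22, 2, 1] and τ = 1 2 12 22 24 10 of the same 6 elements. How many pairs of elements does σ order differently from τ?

Discordant pairs: 12

Assign each item its position (1..6) in the first ordering, then rewrite the second ordering as that position sequence:
positions: 12→1, 10→2, 24→3, 22→4, 2→5, 1→6
second ordering as positions: [6, 5, 1, 4, 3, 2]
Discordant pairs = inversions in this position sequence.
6: 5, 1, 4, 3, 2 → 5
5: 1, 4, 3, 2 → 4
1: 0
4: 3, 2 → 2
3: 2 → 1
2: 0
Total: 5 + 4 + 0 + 2 + 1 + 0 = 12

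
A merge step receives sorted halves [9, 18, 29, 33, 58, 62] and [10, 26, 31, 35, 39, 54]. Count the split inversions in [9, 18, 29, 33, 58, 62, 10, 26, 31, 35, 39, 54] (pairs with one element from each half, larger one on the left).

For each element r of the right run, count left-run elements greater than r:
r = 10: 18, 29, 33, 58, 62 → 5
r = 26: 29, 33, 58, 62 → 4
r = 31: 33, 58, 62 → 3
r = 35: 58, 62 → 2
r = 39: 58, 62 → 2
r = 54: 58, 62 → 2
Cross-inversions: 5 + 4 + 3 + 2 + 2 + 2 = 18

18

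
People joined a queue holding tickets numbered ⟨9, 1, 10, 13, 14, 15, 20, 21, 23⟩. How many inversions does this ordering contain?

1 out-of-order pair

For each element, count later entries that are smaller:
9 → 1 → 1
1 → none → 0
10 → none → 0
13 → none → 0
14 → none → 0
15 → none → 0
20 → none → 0
21 → none → 0
23 → none → 0
Sum: 1 + 0 + 0 + 0 + 0 + 0 + 0 + 0 + 0 = 1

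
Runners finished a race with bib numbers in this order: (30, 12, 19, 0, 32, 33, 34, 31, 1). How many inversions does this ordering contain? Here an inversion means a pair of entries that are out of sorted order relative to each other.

15

Sweep left to right; for each value list the smaller values that follow it:
30: 4
12: 2
19: 2
0: 0
32: 2
33: 2
34: 2
31: 1
1: 0
Sum: 4 + 2 + 2 + 0 + 2 + 2 + 2 + 1 + 0 = 15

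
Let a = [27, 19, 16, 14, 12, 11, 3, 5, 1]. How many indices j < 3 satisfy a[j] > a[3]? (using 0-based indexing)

3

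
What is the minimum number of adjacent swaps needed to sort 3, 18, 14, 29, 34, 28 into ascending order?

3 swaps

Minimum adjacent swaps = number of inversions (each swap of adjacent out-of-order elements removes one inversion and no swap can remove more).
Count inversions — for each element, later elements that are smaller:
3: none → 0
18: 14 → 1
14: none → 0
29: 28 → 1
34: 28 → 1
28: none → 0
Total inversions: 0 + 1 + 0 + 1 + 1 + 0 = 3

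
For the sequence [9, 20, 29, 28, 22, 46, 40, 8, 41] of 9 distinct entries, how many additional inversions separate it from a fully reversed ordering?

Maximum inversions for 9 distinct elements is C(9, 2) = 9·8/2 = 36.
Current inversions — for each element, count later smaller elements:
9: 1
20: 1
29: 3
28: 2
22: 1
46: 3
40: 1
8: 0
41: 0
Current total: 1 + 1 + 3 + 2 + 1 + 3 + 1 + 0 + 0 = 12
Shortfall: 36 − 12 = 24

24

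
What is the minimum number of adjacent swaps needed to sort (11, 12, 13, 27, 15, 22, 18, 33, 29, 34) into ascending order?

5

The minimum number of adjacent swaps to sort an array equals its inversion count, since every such swap removes exactly one inversion.
Count inversions — for each element, later elements that are smaller:
11: none → 0
12: none → 0
13: none → 0
27: 15, 22, 18 → 3
15: none → 0
22: 18 → 1
18: none → 0
33: 29 → 1
29: none → 0
34: none → 0
Total inversions: 0 + 0 + 0 + 3 + 0 + 1 + 0 + 1 + 0 + 0 = 5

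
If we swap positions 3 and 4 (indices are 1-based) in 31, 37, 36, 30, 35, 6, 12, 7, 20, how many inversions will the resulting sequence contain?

Positions 3 and 4 hold 36 and 30; after swapping, the array is [31, 37, 30, 36, 35, 6, 12, 7, 20].
Element-by-element contributions:
31 → 30, 6, 12, 7, 20 → 5
37 → 30, 36, 35, 6, 12, 7, 20 → 7
30 → 6, 12, 7, 20 → 4
36 → 35, 6, 12, 7, 20 → 5
35 → 6, 12, 7, 20 → 4
6 → none → 0
12 → 7 → 1
7 → none → 0
20 → none → 0
Sum: 5 + 7 + 4 + 5 + 4 + 0 + 1 + 0 + 0 = 26

26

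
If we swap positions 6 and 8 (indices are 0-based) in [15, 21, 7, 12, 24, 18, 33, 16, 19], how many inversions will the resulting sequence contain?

12

Positions 6 and 8 hold 33 and 19; after swapping, the array is [15, 21, 7, 12, 24, 18, 19, 16, 33].
Element-by-element contributions:
15 → 7, 12 → 2
21 → 7, 12, 18, 19, 16 → 5
7 → none → 0
12 → none → 0
24 → 18, 19, 16 → 3
18 → 16 → 1
19 → 16 → 1
16 → none → 0
33 → none → 0
Sum: 2 + 5 + 0 + 0 + 3 + 1 + 1 + 0 + 0 = 12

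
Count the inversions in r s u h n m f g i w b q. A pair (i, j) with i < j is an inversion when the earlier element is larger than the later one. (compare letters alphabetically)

Sweep left to right; for each value list the smaller values that follow it:
r: 8
s: 8
u: 8
h: 3
n: 5
m: 4
f: 1
g: 1
i: 1
w: 2
b: 0
q: 0
Sum: 8 + 8 + 8 + 3 + 5 + 4 + 1 + 1 + 1 + 2 + 0 + 0 = 41

There are 41 out-of-order pairs.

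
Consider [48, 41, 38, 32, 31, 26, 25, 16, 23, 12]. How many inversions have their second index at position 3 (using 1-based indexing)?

2

The element at index 3 is 38.
Elements before it: 48, 41
Those larger than 38: 48, 41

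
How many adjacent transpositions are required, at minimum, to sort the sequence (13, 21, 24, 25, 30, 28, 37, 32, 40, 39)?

The minimum number of adjacent swaps to sort an array equals its inversion count, since every such swap removes exactly one inversion.
Count inversions — for each element, later elements that are smaller:
13: none → 0
21: none → 0
24: none → 0
25: none → 0
30: 28 → 1
28: none → 0
37: 32 → 1
32: none → 0
40: 39 → 1
39: none → 0
Total inversions: 0 + 0 + 0 + 0 + 1 + 0 + 1 + 0 + 1 + 0 = 3

3 swaps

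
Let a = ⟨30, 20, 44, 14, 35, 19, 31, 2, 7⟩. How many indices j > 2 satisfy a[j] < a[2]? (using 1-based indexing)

The element at index 2 is 20.
Elements after it: 44, 14, 35, 19, 31, 2, 7
Those smaller than 20: 14, 19, 2, 7

4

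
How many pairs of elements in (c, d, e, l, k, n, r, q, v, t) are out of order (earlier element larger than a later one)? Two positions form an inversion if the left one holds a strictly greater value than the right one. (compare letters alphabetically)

Sweep left to right; for each value list the smaller values that follow it:
c: 0
d: 0
e: 0
l: 1
k: 0
n: 0
r: 1
q: 0
v: 1
t: 0
Sum: 0 + 0 + 0 + 1 + 0 + 0 + 1 + 0 + 1 + 0 = 3

3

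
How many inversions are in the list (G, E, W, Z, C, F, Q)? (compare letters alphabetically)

Inversions: 10

Listing every pair i<j with a[i]>a[j] (using 0-based positions):
(0,1): G > E
(0,4): G > C
(0,5): G > F
(1,4): E > C
(2,4): W > C
(2,5): W > F
(2,6): W > Q
(3,4): Z > C
(3,5): Z > F
(3,6): Z > Q
That's 10 pairs.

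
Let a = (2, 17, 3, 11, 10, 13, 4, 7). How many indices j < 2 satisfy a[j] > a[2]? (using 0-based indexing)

1

The element at index 2 is 3.
Elements before it: 2, 17
Those larger than 3: 17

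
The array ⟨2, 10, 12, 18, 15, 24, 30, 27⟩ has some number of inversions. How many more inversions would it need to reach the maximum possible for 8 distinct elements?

26 inversions short

Maximum inversions for 8 distinct elements is C(8, 2) = 8·7/2 = 28.
Current inversions — for each element, count later smaller elements:
2: 0
10: 0
12: 0
18: 1
15: 0
24: 0
30: 1
27: 0
Current total: 0 + 0 + 0 + 1 + 0 + 0 + 1 + 0 = 2
Shortfall: 28 − 2 = 26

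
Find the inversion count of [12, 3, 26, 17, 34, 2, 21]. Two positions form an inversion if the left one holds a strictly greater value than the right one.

Out-of-order index pairs (0-indexed):
(0,1): 12 > 3
(0,5): 12 > 2
(1,5): 3 > 2
(2,3): 26 > 17
(2,5): 26 > 2
(2,6): 26 > 21
(3,5): 17 > 2
(4,5): 34 > 2
(4,6): 34 > 21
That's 9 pairs.

9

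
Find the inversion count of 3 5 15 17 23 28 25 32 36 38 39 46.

For each element, count later entries that are smaller:
3: 0
5: 0
15: 0
17: 0
23: 0
28: 1
25: 0
32: 0
36: 0
38: 0
39: 0
46: 0
Sum: 0 + 0 + 0 + 0 + 0 + 1 + 0 + 0 + 0 + 0 + 0 + 0 = 1

1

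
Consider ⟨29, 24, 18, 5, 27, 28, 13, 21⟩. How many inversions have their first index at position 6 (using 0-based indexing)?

0

The element at index 6 is 13.
Elements after it: 21
None of them are smaller than 13.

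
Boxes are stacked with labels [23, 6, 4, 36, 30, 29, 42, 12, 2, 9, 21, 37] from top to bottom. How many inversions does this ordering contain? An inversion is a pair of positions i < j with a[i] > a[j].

31

Element-by-element contributions:
23: 6
6: 2
4: 1
36: 6
30: 5
29: 4
42: 5
12: 2
2: 0
9: 0
21: 0
37: 0
Sum: 6 + 2 + 1 + 6 + 5 + 4 + 5 + 2 + 0 + 0 + 0 + 0 = 31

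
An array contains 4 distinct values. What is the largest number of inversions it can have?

Inversions: 6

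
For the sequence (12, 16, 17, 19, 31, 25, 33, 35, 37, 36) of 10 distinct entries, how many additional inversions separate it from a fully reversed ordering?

43

Maximum inversions for 10 distinct elements is C(10, 2) = 10·9/2 = 45.
Current inversions — for each element, count later smaller elements:
12: 0
16: 0
17: 0
19: 0
31: 1
25: 0
33: 0
35: 0
37: 1
36: 0
Current total: 0 + 0 + 0 + 0 + 1 + 0 + 0 + 0 + 1 + 0 = 2
Shortfall: 45 − 2 = 43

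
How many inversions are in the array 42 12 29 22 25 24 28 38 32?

14

Element-by-element contributions:
42: 8
12: 0
29: 4
22: 0
25: 1
24: 0
28: 0
38: 1
32: 0
Sum: 8 + 0 + 4 + 0 + 1 + 0 + 0 + 1 + 0 = 14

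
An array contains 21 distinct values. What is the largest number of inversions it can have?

The maximum occurs when the array is in strictly decreasing order: every one of the C(21, 2) pairs is inverted.
C(21, 2) = 21·20/2 = 210

210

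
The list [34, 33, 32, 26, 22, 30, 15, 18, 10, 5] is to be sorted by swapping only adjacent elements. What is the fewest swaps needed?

42 adjacent swaps

The minimum number of adjacent swaps to sort an array equals its inversion count, since every such swap removes exactly one inversion.
Count inversions — for each element, later elements that are smaller:
34: 33, 32, 26, 22, 30, 15, 18, 10, 5 → 9
33: 32, 26, 22, 30, 15, 18, 10, 5 → 8
32: 26, 22, 30, 15, 18, 10, 5 → 7
26: 22, 15, 18, 10, 5 → 5
22: 15, 18, 10, 5 → 4
30: 15, 18, 10, 5 → 4
15: 10, 5 → 2
18: 10, 5 → 2
10: 5 → 1
5: none → 0
Total inversions: 9 + 8 + 7 + 5 + 4 + 4 + 2 + 2 + 1 + 0 = 42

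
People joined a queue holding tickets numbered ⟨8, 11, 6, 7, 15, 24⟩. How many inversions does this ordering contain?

Listing every pair i<j with a[i]>a[j] (using 1-based positions):
(1,3): 8 > 6
(1,4): 8 > 7
(2,3): 11 > 6
(2,4): 11 > 7
That's 4 pairs.

4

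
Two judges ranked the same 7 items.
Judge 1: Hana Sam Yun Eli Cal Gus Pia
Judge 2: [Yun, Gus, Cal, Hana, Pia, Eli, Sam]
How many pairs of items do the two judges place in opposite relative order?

12 discordant pairs

Assign each item its position (1..7) in the first ordering, then rewrite the second ordering as that position sequence:
positions: Hana→1, Sam→2, Yun→3, Eli→4, Cal→5, Gus→6, Pia→7
second ordering as positions: [3, 6, 5, 1, 7, 4, 2]
Discordant pairs = inversions in this position sequence.
3: 1, 2 → 2
6: 5, 1, 4, 2 → 4
5: 1, 4, 2 → 3
1: 0
7: 4, 2 → 2
4: 2 → 1
2: 0
Total: 2 + 4 + 3 + 0 + 2 + 1 + 0 = 12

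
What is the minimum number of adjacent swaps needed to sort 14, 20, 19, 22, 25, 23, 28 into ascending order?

The minimum number of adjacent swaps to sort an array equals its inversion count, since every such swap removes exactly one inversion.
Count inversions — for each element, later elements that are smaller:
14: none → 0
20: 19 → 1
19: none → 0
22: none → 0
25: 23 → 1
23: none → 0
28: none → 0
Total inversions: 0 + 1 + 0 + 0 + 1 + 0 + 0 = 2

Adjacent swaps: 2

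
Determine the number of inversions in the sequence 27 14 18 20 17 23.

Listing every pair i<j with a[i]>a[j] (using 0-based positions):
(0,1): 27 > 14
(0,2): 27 > 18
(0,3): 27 > 20
(0,4): 27 > 17
(0,5): 27 > 23
(2,4): 18 > 17
(3,4): 20 > 17
That's 7 pairs.

There are 7 inversions.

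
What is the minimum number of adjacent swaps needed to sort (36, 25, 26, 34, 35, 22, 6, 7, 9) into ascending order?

Each adjacent swap fixes exactly one inversion, so the minimum swap count equals the number of inversions.
Count inversions — for each element, later elements that are smaller:
36: 25, 26, 34, 35, 22, 6, 7, 9 → 8
25: 22, 6, 7, 9 → 4
26: 22, 6, 7, 9 → 4
34: 22, 6, 7, 9 → 4
35: 22, 6, 7, 9 → 4
22: 6, 7, 9 → 3
6: none → 0
7: none → 0
9: none → 0
Total inversions: 8 + 4 + 4 + 4 + 4 + 3 + 0 + 0 + 0 = 27

Adjacent swaps: 27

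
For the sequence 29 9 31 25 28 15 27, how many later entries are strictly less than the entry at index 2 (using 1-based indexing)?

The element at index 2 is 9.
Elements after it: 31, 25, 28, 15, 27
None of them are smaller than 9.

0 such elements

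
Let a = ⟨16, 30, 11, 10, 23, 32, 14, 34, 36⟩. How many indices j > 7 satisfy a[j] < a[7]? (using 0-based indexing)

0

The element at index 7 is 34.
Elements after it: 36
None of them are smaller than 34.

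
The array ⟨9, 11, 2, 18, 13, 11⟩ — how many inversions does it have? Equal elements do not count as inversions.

Inversion pairs (indices are 1-based):
(1,3): 9 > 2
(2,3): 11 > 2
(4,5): 18 > 13
(4,6): 18 > 11
(5,6): 13 > 11
That's 5 pairs.

5 inversions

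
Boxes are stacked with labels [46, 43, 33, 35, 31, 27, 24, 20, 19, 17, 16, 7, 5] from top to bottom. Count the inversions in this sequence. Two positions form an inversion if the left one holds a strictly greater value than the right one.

77 inversions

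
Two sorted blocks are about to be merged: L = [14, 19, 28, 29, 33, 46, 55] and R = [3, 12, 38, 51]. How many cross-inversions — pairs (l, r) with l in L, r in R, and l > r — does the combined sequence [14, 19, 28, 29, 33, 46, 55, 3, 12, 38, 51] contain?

17

Count, for every r in R, how many entries of L exceed r:
r = 3: 14, 19, 28, 29, 33, 46, 55 → 7
r = 12: 14, 19, 28, 29, 33, 46, 55 → 7
r = 38: 46, 55 → 2
r = 51: 55 → 1
Cross-inversions: 7 + 7 + 2 + 1 = 17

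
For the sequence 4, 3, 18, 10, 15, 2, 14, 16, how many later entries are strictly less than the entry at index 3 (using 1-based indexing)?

The element at index 3 is 18.
Elements after it: 10, 15, 2, 14, 16
Those smaller than 18: 10, 15, 2, 14, 16

5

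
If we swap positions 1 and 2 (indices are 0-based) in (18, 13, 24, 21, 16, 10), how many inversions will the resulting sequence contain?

11

Positions 1 and 2 hold 13 and 24; after swapping, the array is [18, 24, 13, 21, 16, 10].
Count, for each position, how many later elements it exceeds:
18: 3
24: 4
13: 1
21: 2
16: 1
10: 0
Sum: 3 + 4 + 1 + 2 + 1 + 0 = 11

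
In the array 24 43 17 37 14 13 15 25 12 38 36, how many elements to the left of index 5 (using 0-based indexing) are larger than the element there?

The element at index 5 is 13.
Elements before it: 24, 43, 17, 37, 14
Those larger than 13: 24, 43, 17, 37, 14

5 such elements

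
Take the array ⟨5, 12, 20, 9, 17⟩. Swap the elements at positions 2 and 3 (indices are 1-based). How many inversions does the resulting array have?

Positions 2 and 3 hold 12 and 20; after swapping, the array is [5, 20, 12, 9, 17].
For each element, count later entries that are smaller:
5 → none → 0
20 → 12, 9, 17 → 3
12 → 9 → 1
9 → none → 0
17 → none → 0
Sum: 0 + 3 + 1 + 0 + 0 = 4

4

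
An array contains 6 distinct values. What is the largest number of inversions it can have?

15

The maximum occurs when the array is in strictly decreasing order: every one of the C(6, 2) pairs is inverted.
C(6, 2) = 6·5/2 = 15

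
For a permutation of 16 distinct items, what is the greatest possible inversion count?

The maximum occurs when the array is in strictly decreasing order: every one of the C(16, 2) pairs is inverted.
C(16, 2) = 16·15/2 = 120

120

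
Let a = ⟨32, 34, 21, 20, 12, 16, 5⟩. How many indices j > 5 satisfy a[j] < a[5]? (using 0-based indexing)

1

The element at index 5 is 16.
Elements after it: 5
Those smaller than 16: 5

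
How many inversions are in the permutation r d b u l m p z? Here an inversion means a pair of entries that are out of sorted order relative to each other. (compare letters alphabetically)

Element-by-element contributions:
r → d, b, l, m, p → 5
d → b → 1
b → none → 0
u → l, m, p → 3
l → none → 0
m → none → 0
p → none → 0
z → none → 0
Sum: 5 + 1 + 0 + 3 + 0 + 0 + 0 + 0 = 9

9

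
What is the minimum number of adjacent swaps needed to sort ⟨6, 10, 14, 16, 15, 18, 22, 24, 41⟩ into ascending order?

There is 1 adjacent swap.

Each adjacent swap fixes exactly one inversion, so the minimum swap count equals the number of inversions.
Count inversions — for each element, later elements that are smaller:
6: none → 0
10: none → 0
14: none → 0
16: 15 → 1
15: none → 0
18: none → 0
22: none → 0
24: none → 0
41: none → 0
Total inversions: 0 + 0 + 0 + 1 + 0 + 0 + 0 + 0 + 0 = 1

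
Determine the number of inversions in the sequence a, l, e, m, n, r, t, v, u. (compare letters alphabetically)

Count, for each position, how many later elements it exceeds:
a → none → 0
l → e → 1
e → none → 0
m → none → 0
n → none → 0
r → none → 0
t → none → 0
v → u → 1
u → none → 0
Sum: 0 + 1 + 0 + 0 + 0 + 0 + 0 + 1 + 0 = 2

2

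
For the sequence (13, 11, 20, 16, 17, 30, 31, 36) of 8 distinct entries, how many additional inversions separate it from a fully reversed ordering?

25 inversions short

Maximum inversions for 8 distinct elements is C(8, 2) = 8·7/2 = 28.
Current inversions — for each element, count later smaller elements:
13: 1
11: 0
20: 2
16: 0
17: 0
30: 0
31: 0
36: 0
Current total: 1 + 0 + 2 + 0 + 0 + 0 + 0 + 0 = 3
Shortfall: 28 − 3 = 25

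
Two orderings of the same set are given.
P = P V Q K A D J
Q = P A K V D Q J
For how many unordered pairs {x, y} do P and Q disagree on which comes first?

6

Assign each item its position (1..7) in the first ordering, then rewrite the second ordering as that position sequence:
positions: P→1, V→2, Q→3, K→4, A→5, D→6, J→7
second ordering as positions: [1, 5, 4, 2, 6, 3, 7]
Discordant pairs = inversions in this position sequence.
1: 0
5: 4, 2, 3 → 3
4: 2, 3 → 2
2: 0
6: 3 → 1
3: 0
7: 0
Total: 0 + 3 + 2 + 0 + 1 + 0 + 0 = 6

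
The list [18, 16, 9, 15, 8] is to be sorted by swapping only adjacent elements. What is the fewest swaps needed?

9 swaps

Each adjacent swap fixes exactly one inversion, so the minimum swap count equals the number of inversions.
Count inversions — for each element, later elements that are smaller:
18: 16, 9, 15, 8 → 4
16: 9, 15, 8 → 3
9: 8 → 1
15: 8 → 1
8: none → 0
Total inversions: 4 + 3 + 1 + 1 + 0 = 9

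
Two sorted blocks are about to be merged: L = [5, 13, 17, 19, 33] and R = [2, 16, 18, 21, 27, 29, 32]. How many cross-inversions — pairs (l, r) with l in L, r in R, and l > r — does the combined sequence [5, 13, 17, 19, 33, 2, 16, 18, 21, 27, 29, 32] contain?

14

Count, for every r in R, how many entries of L exceed r:
r = 2: 5, 13, 17, 19, 33 → 5
r = 16: 17, 19, 33 → 3
r = 18: 19, 33 → 2
r = 21: 33 → 1
r = 27: 33 → 1
r = 29: 33 → 1
r = 32: 33 → 1
Cross-inversions: 5 + 3 + 2 + 1 + 1 + 1 + 1 = 14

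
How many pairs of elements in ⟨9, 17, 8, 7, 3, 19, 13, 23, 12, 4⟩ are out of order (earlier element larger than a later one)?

23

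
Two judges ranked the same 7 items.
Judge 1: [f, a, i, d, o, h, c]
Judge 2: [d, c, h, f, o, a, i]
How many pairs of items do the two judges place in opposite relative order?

14 discordant pairs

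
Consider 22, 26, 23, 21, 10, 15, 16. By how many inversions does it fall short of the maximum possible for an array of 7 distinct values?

5 inversions short

Maximum inversions for 7 distinct elements is C(7, 2) = 7·6/2 = 21.
Current inversions — for each element, count later smaller elements:
22: 4
26: 5
23: 4
21: 3
10: 0
15: 0
16: 0
Current total: 4 + 5 + 4 + 3 + 0 + 0 + 0 = 16
Shortfall: 21 − 16 = 5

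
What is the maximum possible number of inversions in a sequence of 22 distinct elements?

231 inversions

A reversed (strictly descending) arrangement makes every pair an inversion, giving C(22, 2) inversions.
C(22, 2) = 22·21/2 = 231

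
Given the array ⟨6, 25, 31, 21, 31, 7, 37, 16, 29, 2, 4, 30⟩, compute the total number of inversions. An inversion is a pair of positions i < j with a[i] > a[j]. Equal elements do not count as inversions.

35

For each element, count later entries that are smaller:
6 → 2, 4 → 2
25 → 21, 7, 16, 2, 4 → 5
31 → 21, 7, 16, 29, 2, 4, 30 → 7
21 → 7, 16, 2, 4 → 4
31 → 7, 16, 29, 2, 4, 30 → 6
7 → 2, 4 → 2
37 → 16, 29, 2, 4, 30 → 5
16 → 2, 4 → 2
29 → 2, 4 → 2
2 → none → 0
4 → none → 0
30 → none → 0
Sum: 2 + 5 + 7 + 4 + 6 + 2 + 5 + 2 + 2 + 0 + 0 + 0 = 35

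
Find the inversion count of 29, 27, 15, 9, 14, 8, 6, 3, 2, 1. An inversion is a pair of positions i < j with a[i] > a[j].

Sweep left to right; for each value list the smaller values that follow it:
29 → 27, 15, 9, 14, 8, 6, 3, 2, 1 → 9
27 → 15, 9, 14, 8, 6, 3, 2, 1 → 8
15 → 9, 14, 8, 6, 3, 2, 1 → 7
9 → 8, 6, 3, 2, 1 → 5
14 → 8, 6, 3, 2, 1 → 5
8 → 6, 3, 2, 1 → 4
6 → 3, 2, 1 → 3
3 → 2, 1 → 2
2 → 1 → 1
1 → none → 0
Sum: 9 + 8 + 7 + 5 + 5 + 4 + 3 + 2 + 1 + 0 = 44

44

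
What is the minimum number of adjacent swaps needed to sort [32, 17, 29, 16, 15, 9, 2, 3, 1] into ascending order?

Minimum adjacent swaps = number of inversions (each swap of adjacent out-of-order elements removes one inversion and no swap can remove more).
Count inversions — for each element, later elements that are smaller:
32: 17, 29, 16, 15, 9, 2, 3, 1 → 8
17: 16, 15, 9, 2, 3, 1 → 6
29: 16, 15, 9, 2, 3, 1 → 6
16: 15, 9, 2, 3, 1 → 5
15: 9, 2, 3, 1 → 4
9: 2, 3, 1 → 3
2: 1 → 1
3: 1 → 1
1: none → 0
Total inversions: 8 + 6 + 6 + 5 + 4 + 3 + 1 + 1 + 0 = 34

Swaps: 34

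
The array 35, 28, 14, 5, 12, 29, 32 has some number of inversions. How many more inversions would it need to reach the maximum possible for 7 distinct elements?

Maximum inversions for 7 distinct elements is C(7, 2) = 7·6/2 = 21.
Current inversions — for each element, count later smaller elements:
35: 6
28: 3
14: 2
5: 0
12: 0
29: 0
32: 0
Current total: 6 + 3 + 2 + 0 + 0 + 0 + 0 = 11
Shortfall: 21 − 11 = 10

10 inversions short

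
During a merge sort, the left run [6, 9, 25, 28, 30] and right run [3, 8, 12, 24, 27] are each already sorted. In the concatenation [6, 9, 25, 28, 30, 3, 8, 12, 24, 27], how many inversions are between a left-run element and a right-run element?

For each element r of the right run, count left-run elements greater than r:
r = 3: 6, 9, 25, 28, 30 → 5
r = 8: 9, 25, 28, 30 → 4
r = 12: 25, 28, 30 → 3
r = 24: 25, 28, 30 → 3
r = 27: 28, 30 → 2
Cross-inversions: 5 + 4 + 3 + 3 + 2 = 17

17 split inversions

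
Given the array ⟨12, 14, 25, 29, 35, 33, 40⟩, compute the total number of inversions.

Listing every pair i<j with a[i]>a[j] (using 1-based positions):
(5,6): 35 > 33
That's 1 pair.

1 out-of-order pair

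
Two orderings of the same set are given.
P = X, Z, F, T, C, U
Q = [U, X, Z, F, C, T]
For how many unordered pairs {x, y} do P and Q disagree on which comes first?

6

Assign each item its position (1..6) in the first ordering, then rewrite the second ordering as that position sequence:
positions: X→1, Z→2, F→3, T→4, C→5, U→6
second ordering as positions: [6, 1, 2, 3, 5, 4]
Discordant pairs = inversions in this position sequence.
6: 1, 2, 3, 5, 4 → 5
1: 0
2: 0
3: 0
5: 4 → 1
4: 0
Total: 5 + 0 + 0 + 0 + 1 + 0 = 6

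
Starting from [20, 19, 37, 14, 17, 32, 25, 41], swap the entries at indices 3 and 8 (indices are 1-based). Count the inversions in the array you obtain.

Inversions: 11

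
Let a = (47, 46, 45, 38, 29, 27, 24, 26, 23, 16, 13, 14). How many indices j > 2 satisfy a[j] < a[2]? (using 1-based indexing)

10

The element at index 2 is 46.
Elements after it: 45, 38, 29, 27, 24, 26, 23, 16, 13, 14
Those smaller than 46: 45, 38, 29, 27, 24, 26, 23, 16, 13, 14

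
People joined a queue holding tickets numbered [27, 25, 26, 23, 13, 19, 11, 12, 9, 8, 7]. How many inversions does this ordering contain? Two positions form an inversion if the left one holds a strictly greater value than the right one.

Inversions: 52

Count, for each position, how many later elements it exceeds:
27: 10
25: 8
26: 8
23: 7
13: 5
19: 5
11: 3
12: 3
9: 2
8: 1
7: 0
Sum: 10 + 8 + 8 + 7 + 5 + 5 + 3 + 3 + 2 + 1 + 0 = 52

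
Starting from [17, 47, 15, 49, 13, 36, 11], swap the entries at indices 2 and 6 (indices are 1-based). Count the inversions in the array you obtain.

Inversions: 13

Positions 2 and 6 hold 47 and 36; after swapping, the array is [17, 36, 15, 49, 13, 47, 11].
For each element, count later entries that are smaller:
17: 3
36: 3
15: 2
49: 3
13: 1
47: 1
11: 0
Sum: 3 + 3 + 2 + 3 + 1 + 1 + 0 = 13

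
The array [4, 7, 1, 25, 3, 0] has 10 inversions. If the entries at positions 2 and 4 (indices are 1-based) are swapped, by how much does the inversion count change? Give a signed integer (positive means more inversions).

Positions 2 and 4 hold 7 and 25; after swapping, the array is [4, 25, 1, 7, 3, 0].
For each element, count later entries that are smaller:
4: 3
25: 4
1: 1
7: 2
3: 1
0: 0
Sum: 3 + 4 + 1 + 2 + 1 + 0 = 11
Change: 11 − 10 = +1

+1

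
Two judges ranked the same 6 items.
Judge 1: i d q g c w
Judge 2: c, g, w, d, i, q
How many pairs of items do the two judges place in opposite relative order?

Discordant pairs: 11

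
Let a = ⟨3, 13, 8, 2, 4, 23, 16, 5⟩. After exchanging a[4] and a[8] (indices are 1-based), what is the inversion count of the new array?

14 inversions

Positions 4 and 8 hold 2 and 5; after swapping, the array is [3, 13, 8, 5, 4, 23, 16, 2].
Count, for each position, how many later elements it exceeds:
3 → 2 → 1
13 → 8, 5, 4, 2 → 4
8 → 5, 4, 2 → 3
5 → 4, 2 → 2
4 → 2 → 1
23 → 16, 2 → 2
16 → 2 → 1
2 → none → 0
Sum: 1 + 4 + 3 + 2 + 1 + 2 + 1 + 0 = 14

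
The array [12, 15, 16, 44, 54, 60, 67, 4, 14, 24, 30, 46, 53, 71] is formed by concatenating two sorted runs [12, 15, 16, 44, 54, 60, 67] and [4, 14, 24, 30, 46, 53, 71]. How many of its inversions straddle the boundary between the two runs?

For each element r of the right run, count left-run elements greater than r:
r = 4: 12, 15, 16, 44, 54, 60, 67 → 7
r = 14: 15, 16, 44, 54, 60, 67 → 6
r = 24: 44, 54, 60, 67 → 4
r = 30: 44, 54, 60, 67 → 4
r = 46: 54, 60, 67 → 3
r = 53: 54, 60, 67 → 3
r = 71: none → 0
Cross-inversions: 7 + 6 + 4 + 4 + 3 + 3 + 0 = 27

27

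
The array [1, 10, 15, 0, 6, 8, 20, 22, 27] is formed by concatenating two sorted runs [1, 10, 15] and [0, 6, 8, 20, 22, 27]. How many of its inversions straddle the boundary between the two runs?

7

For each element r of the right run, count left-run elements greater than r:
r = 0: 1, 10, 15 → 3
r = 6: 10, 15 → 2
r = 8: 10, 15 → 2
r = 20: none → 0
r = 22: none → 0
r = 27: none → 0
Cross-inversions: 3 + 2 + 2 + 0 + 0 + 0 = 7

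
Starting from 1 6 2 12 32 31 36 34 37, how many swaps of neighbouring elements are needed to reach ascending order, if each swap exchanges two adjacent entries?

Minimum adjacent swaps = number of inversions (each swap of adjacent out-of-order elements removes one inversion and no swap can remove more).
Count inversions — for each element, later elements that are smaller:
1: none → 0
6: 2 → 1
2: none → 0
12: none → 0
32: 31 → 1
31: none → 0
36: 34 → 1
34: none → 0
37: none → 0
Total inversions: 0 + 1 + 0 + 0 + 1 + 0 + 1 + 0 + 0 = 3

There are 3 swaps.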